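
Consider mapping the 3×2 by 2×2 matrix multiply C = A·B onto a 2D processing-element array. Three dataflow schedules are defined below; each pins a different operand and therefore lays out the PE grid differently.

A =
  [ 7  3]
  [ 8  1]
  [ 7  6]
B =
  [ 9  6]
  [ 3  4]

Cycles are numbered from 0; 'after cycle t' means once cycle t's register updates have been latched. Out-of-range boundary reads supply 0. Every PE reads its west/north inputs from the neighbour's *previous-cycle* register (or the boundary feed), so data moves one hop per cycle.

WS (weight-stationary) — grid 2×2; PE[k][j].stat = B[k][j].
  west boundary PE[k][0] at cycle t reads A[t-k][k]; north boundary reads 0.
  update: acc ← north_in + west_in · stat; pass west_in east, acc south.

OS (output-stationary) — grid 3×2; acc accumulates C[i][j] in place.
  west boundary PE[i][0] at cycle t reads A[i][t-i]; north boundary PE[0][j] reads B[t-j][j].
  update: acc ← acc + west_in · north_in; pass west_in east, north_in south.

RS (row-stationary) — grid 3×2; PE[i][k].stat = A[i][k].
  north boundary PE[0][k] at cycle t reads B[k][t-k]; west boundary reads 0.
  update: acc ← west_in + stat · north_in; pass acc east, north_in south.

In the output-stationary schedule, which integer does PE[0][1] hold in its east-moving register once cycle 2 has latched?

register = 3

Tracing OS — 3×2 array, target PE[0][1]:
  [0] (0,0) acc=63 (h:7 v:9)
  [0] (0,1) acc=0 (h:0 v:0)
  [1] (0,0) acc=72 (h:3 v:3)
  [1] (0,1) acc=42 (h:7 v:6)
  [2] (0,0) acc=72 (h:0 v:0)
  [2] (0,1) acc=54 (h:3 v:4)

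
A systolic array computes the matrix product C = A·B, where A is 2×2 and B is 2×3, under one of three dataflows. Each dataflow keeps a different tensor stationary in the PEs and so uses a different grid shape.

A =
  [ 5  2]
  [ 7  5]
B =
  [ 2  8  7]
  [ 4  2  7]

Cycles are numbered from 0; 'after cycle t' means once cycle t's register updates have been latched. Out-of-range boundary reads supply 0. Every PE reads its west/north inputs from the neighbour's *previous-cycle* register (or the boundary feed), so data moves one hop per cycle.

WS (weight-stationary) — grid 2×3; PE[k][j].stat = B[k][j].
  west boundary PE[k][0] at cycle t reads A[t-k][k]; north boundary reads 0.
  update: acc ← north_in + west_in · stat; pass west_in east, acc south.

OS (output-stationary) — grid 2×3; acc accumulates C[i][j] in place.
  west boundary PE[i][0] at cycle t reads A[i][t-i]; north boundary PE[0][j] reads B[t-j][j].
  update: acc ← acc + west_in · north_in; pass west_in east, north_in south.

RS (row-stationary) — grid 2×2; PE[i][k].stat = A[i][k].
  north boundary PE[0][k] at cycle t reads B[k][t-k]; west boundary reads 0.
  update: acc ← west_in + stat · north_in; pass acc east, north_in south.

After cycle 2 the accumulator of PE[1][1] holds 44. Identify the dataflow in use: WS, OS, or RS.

dataflow = WS

WS [2×3] PE[1][1] across cycles:
  t=0 PE[1][1]: acc=0 h=0 v=0
  t=1 PE[1][1]: acc=0 h=0 v=0
  t=2 PE[1][1]: acc=44 h=2 v=44
OS [2×3] PE[1][1] across cycles:
  t=0 PE[1][1]: acc=0 h=0 v=0
  t=1 PE[1][1]: acc=0 h=0 v=0
  t=2 PE[1][1]: acc=56 h=7 v=8
RS [2×2] PE[1][1] across cycles:
  t=0 PE[1][1]: acc=0 h=0 v=0
  t=1 PE[1][1]: acc=0 h=0 v=0
  t=2 PE[1][1]: acc=34 h=34 v=4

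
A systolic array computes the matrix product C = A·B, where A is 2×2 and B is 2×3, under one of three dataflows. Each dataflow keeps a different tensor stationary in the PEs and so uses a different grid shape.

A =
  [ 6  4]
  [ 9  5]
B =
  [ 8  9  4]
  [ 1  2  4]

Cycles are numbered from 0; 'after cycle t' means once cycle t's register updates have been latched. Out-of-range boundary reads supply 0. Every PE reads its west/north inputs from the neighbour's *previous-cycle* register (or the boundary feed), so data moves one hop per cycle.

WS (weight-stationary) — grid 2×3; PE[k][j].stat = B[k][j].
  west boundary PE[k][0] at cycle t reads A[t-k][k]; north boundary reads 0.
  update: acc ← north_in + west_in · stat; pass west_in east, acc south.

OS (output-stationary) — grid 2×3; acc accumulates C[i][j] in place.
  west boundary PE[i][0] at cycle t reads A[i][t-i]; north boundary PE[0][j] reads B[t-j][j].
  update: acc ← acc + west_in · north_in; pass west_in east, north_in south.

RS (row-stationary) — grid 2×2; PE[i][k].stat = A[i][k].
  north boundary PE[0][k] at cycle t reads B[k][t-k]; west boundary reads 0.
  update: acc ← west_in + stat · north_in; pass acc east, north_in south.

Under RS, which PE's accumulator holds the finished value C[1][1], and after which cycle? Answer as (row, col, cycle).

(row, col, cycle) = (1, 1, 3)

Under RS, C[1][1] lands at PE[1][1]:
  @0  [1,1]  acc 0  |  →0  ↓0
  @1  [1,1]  acc 0  |  →0  ↓0
  @2  [1,1]  acc 77  |  →77  ↓1
  @3  [1,1]  acc 91  |  →91  ↓2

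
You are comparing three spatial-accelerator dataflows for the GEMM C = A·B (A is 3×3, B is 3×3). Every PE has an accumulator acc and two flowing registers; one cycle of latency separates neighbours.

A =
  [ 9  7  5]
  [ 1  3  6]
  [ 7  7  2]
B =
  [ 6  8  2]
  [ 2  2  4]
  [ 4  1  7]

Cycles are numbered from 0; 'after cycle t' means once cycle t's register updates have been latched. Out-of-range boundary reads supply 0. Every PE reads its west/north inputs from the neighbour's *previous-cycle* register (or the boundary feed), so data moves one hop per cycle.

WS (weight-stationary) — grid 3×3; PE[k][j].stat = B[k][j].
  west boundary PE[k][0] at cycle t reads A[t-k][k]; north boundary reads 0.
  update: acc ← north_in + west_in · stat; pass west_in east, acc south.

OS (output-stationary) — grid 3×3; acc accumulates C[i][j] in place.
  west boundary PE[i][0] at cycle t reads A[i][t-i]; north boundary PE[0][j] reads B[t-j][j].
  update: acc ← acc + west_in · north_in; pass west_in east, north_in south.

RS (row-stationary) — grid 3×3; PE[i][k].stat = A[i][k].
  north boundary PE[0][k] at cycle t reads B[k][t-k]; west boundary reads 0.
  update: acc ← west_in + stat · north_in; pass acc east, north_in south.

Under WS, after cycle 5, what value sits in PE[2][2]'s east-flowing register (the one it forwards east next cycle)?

register = 6

WS on a 3×3 grid — tracing PE[2][2] and its feeders:
  step 0 · PE1,2: acc=0; fwd→0 fwd↓0
  step 0 · PE2,1: acc=0; fwd→0 fwd↓0
  step 0 · PE2,2: acc=0; fwd→0 fwd↓0
  step 1 · PE1,2: acc=0; fwd→0 fwd↓0
  step 1 · PE2,1: acc=0; fwd→0 fwd↓0
  step 1 · PE2,2: acc=0; fwd→0 fwd↓0
  step 2 · PE1,2: acc=0; fwd→0 fwd↓0
  step 2 · PE2,1: acc=0; fwd→0 fwd↓0
  step 2 · PE2,2: acc=0; fwd→0 fwd↓0
  step 3 · PE1,2: acc=46; fwd→7 fwd↓46
  step 3 · PE2,1: acc=91; fwd→5 fwd↓91
  step 3 · PE2,2: acc=0; fwd→0 fwd↓0
  step 4 · PE1,2: acc=14; fwd→3 fwd↓14
  step 4 · PE2,1: acc=20; fwd→6 fwd↓20
  step 4 · PE2,2: acc=81; fwd→5 fwd↓81
  step 5 · PE1,2: acc=42; fwd→7 fwd↓42
  step 5 · PE2,1: acc=72; fwd→2 fwd↓72
  step 5 · PE2,2: acc=56; fwd→6 fwd↓56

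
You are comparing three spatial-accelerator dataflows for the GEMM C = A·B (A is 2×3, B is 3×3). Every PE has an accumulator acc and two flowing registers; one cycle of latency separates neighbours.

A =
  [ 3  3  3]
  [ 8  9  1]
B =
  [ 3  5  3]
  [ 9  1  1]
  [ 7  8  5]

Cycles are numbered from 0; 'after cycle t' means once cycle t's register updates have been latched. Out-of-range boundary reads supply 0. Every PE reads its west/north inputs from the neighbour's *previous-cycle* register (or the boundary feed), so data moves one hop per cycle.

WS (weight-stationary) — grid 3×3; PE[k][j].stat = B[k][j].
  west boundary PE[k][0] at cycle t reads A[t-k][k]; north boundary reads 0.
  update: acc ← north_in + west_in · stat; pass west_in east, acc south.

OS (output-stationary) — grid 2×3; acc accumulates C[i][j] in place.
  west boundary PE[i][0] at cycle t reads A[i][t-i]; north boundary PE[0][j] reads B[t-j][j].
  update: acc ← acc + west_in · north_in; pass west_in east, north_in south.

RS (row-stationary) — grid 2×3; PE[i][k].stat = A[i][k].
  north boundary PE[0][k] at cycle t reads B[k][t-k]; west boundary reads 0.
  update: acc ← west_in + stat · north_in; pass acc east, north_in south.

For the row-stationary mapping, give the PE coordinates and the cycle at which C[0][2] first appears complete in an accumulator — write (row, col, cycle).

(row, col, cycle) = (0, 2, 4)

RS: C[0][2] accumulates in PE[0][2]:
  step 0 · PE0,2: acc=0; fwd→0 fwd↓0
  step 1 · PE0,2: acc=0; fwd→0 fwd↓0
  step 2 · PE0,2: acc=57; fwd→57 fwd↓7
  step 3 · PE0,2: acc=42; fwd→42 fwd↓8
  step 4 · PE0,2: acc=27; fwd→27 fwd↓5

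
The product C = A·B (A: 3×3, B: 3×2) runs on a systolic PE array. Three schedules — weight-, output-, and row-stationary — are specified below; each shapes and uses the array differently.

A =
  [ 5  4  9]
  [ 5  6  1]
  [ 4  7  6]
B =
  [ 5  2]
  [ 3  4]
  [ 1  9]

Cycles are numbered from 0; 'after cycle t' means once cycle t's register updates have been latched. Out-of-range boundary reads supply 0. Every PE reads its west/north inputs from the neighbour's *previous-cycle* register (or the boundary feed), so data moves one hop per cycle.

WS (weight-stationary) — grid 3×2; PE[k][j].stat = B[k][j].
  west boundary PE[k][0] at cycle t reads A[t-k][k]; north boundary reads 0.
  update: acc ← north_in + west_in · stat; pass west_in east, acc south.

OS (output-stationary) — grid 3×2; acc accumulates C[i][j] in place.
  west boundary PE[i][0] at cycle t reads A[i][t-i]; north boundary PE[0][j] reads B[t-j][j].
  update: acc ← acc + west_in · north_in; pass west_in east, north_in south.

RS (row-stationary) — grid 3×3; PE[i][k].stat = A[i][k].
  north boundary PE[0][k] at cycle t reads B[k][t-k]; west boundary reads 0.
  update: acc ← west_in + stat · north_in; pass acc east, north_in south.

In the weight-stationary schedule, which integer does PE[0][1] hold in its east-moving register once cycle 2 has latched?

WS on a 3×2 grid — tracing PE[0][1] and its feeders:
  cycle 0: PE[0][0] → acc 25, east 5, south 25
  cycle 0: PE[0][1] → acc 0, east 0, south 0
  cycle 1: PE[0][0] → acc 25, east 5, south 25
  cycle 1: PE[0][1] → acc 10, east 5, south 10
  cycle 2: PE[0][0] → acc 20, east 4, south 20
  cycle 2: PE[0][1] → acc 10, east 5, south 10

register = 5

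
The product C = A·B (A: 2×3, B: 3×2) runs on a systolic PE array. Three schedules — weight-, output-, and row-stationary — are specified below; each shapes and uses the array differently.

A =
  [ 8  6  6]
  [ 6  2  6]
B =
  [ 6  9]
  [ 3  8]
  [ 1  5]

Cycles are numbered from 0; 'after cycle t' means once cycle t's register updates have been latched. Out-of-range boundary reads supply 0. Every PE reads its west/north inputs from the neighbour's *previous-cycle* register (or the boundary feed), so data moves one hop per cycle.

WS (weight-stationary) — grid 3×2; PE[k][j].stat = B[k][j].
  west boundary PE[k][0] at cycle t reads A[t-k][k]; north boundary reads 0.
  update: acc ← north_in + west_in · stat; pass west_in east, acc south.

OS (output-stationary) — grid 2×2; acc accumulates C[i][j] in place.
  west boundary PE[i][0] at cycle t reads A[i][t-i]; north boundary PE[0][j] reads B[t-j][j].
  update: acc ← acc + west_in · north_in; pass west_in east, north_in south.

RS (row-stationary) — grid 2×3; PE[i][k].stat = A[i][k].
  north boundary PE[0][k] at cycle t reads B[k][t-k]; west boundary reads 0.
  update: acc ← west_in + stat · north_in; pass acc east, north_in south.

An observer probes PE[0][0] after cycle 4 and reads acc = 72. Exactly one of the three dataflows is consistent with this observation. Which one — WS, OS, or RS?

dataflow = OS

Under WS (3×2), PE[0][0]:
  0: (0,0).acc=48  regs=<8,48>
  1: (0,0).acc=36  regs=<6,36>
  2: (0,0).acc=0  regs=<0,0>
  3: (0,0).acc=0  regs=<0,0>
  4: (0,0).acc=0  regs=<0,0>
Under OS (2×2), PE[0][0]:
  0: (0,0).acc=48  regs=<8,6>
  1: (0,0).acc=66  regs=<6,3>
  2: (0,0).acc=72  regs=<6,1>
  3: (0,0).acc=72  regs=<0,0>
  4: (0,0).acc=72  regs=<0,0>
Under RS (2×3), PE[0][0]:
  0: (0,0).acc=48  regs=<48,6>
  1: (0,0).acc=72  regs=<72,9>
  2: (0,0).acc=0  regs=<0,0>
  3: (0,0).acc=0  regs=<0,0>
  4: (0,0).acc=0  regs=<0,0>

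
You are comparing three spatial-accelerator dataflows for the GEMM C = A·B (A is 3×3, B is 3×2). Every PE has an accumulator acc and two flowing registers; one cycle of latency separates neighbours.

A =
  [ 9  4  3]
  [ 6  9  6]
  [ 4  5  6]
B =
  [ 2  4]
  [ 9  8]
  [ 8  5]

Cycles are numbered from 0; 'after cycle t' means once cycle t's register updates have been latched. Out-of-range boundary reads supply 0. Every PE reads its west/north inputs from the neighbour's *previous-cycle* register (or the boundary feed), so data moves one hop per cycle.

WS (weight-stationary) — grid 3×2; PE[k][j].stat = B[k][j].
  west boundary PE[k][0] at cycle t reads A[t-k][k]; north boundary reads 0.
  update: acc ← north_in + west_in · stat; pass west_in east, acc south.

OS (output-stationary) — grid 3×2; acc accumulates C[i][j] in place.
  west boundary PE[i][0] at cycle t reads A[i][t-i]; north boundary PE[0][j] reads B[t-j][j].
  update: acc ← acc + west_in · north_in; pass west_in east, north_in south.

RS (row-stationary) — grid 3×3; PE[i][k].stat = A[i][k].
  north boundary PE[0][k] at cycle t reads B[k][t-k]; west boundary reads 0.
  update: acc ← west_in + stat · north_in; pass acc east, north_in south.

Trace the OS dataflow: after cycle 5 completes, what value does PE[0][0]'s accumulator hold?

OS (3×2). Following PE[0][0] plus its west/north inputs:
  [0] (0,0) acc=18 (h:9 v:2)
  [1] (0,0) acc=54 (h:4 v:9)
  [2] (0,0) acc=78 (h:3 v:8)
  [3] (0,0) acc=78 (h:0 v:0)
  [4] (0,0) acc=78 (h:0 v:0)
  [5] (0,0) acc=78 (h:0 v:0)

PE[0][0].acc = 78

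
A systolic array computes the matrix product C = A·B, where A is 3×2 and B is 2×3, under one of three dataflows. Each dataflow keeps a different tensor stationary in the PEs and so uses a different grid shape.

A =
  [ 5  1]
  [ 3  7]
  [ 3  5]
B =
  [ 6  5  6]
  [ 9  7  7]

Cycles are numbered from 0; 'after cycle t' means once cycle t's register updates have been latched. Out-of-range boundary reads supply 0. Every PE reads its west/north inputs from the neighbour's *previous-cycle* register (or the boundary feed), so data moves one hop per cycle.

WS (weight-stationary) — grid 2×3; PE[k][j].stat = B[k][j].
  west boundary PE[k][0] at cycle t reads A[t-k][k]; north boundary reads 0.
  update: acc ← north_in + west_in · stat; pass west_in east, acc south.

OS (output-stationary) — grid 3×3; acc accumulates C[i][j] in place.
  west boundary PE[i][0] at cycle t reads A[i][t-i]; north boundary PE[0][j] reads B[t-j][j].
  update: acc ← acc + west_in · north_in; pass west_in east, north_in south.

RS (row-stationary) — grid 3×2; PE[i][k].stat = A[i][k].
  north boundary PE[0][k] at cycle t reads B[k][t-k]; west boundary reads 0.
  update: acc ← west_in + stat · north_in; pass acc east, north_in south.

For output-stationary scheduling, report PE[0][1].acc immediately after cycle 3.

PE[0][1].acc = 32

Tracing OS — 3×3 array, target PE[0][1]:
  0: (0,0).acc=30  regs=<5,6>
  0: (0,1).acc=0  regs=<0,0>
  1: (0,0).acc=39  regs=<1,9>
  1: (0,1).acc=25  regs=<5,5>
  2: (0,0).acc=39  regs=<0,0>
  2: (0,1).acc=32  regs=<1,7>
  3: (0,0).acc=39  regs=<0,0>
  3: (0,1).acc=32  regs=<0,0>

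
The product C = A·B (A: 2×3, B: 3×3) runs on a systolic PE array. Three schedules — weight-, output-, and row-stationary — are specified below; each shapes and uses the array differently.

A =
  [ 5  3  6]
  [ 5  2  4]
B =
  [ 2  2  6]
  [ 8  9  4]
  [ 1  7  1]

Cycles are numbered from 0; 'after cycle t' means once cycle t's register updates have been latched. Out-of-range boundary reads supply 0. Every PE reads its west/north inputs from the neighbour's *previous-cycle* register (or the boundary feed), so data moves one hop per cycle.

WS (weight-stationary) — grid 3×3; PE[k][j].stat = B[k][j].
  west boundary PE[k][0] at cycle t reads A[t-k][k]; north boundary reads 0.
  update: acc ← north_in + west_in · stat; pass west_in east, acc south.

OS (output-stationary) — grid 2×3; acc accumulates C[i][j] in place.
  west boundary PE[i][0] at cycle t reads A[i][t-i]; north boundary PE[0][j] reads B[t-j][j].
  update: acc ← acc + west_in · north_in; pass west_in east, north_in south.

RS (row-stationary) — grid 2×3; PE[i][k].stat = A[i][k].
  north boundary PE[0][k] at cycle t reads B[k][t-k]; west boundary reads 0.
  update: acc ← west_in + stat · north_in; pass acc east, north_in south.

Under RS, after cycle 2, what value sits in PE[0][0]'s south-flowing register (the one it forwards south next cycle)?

RS on a 2×3 grid — tracing PE[0][0] and its feeders:
  after 0 — PE[0][0] acc=10, pass-E 10, pass-S 2
  after 1 — PE[0][0] acc=10, pass-E 10, pass-S 2
  after 2 — PE[0][0] acc=30, pass-E 30, pass-S 6

register = 6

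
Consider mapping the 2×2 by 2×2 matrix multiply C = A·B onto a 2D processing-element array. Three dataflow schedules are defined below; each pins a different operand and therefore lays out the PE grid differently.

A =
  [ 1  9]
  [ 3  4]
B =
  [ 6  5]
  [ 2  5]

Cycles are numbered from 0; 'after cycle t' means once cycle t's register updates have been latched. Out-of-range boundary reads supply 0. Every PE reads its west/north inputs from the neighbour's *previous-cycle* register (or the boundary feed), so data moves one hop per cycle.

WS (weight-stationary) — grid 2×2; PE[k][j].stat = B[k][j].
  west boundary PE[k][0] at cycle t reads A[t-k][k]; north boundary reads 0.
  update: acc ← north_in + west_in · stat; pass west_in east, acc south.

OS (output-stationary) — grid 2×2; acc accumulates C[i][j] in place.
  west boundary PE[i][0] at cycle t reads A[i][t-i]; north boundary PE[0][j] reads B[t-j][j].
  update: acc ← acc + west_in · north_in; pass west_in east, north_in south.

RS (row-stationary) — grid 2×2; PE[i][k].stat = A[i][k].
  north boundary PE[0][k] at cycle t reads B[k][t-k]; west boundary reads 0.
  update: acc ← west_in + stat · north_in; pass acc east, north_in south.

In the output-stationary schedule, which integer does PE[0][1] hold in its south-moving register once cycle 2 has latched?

Tracing OS — 2×2 array, target PE[0][1]:
  c0 r0c0: 6 / 1 / 6
  c0 r0c1: 0 / 0 / 0
  c1 r0c0: 24 / 9 / 2
  c1 r0c1: 5 / 1 / 5
  c2 r0c0: 24 / 0 / 0
  c2 r0c1: 50 / 9 / 5

register = 5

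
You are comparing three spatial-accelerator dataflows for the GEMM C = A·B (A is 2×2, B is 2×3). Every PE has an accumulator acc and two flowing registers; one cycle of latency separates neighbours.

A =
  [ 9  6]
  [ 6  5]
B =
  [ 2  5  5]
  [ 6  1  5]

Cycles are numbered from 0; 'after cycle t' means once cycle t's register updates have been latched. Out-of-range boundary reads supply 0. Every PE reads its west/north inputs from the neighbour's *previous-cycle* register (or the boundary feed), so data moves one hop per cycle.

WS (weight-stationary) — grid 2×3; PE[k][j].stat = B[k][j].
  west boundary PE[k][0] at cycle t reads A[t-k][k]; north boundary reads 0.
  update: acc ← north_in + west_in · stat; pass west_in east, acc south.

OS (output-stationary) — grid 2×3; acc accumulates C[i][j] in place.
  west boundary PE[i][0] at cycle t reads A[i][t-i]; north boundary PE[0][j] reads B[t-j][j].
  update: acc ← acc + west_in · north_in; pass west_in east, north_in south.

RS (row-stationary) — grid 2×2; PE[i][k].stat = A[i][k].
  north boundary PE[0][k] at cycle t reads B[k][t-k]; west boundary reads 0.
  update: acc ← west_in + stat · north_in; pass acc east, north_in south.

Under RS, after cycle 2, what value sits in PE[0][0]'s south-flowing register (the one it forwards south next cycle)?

register = 5

RS (2×2). Following PE[0][0] plus its west/north inputs:
  0: (0,0).acc=18  regs=<18,2>
  1: (0,0).acc=45  regs=<45,5>
  2: (0,0).acc=45  regs=<45,5>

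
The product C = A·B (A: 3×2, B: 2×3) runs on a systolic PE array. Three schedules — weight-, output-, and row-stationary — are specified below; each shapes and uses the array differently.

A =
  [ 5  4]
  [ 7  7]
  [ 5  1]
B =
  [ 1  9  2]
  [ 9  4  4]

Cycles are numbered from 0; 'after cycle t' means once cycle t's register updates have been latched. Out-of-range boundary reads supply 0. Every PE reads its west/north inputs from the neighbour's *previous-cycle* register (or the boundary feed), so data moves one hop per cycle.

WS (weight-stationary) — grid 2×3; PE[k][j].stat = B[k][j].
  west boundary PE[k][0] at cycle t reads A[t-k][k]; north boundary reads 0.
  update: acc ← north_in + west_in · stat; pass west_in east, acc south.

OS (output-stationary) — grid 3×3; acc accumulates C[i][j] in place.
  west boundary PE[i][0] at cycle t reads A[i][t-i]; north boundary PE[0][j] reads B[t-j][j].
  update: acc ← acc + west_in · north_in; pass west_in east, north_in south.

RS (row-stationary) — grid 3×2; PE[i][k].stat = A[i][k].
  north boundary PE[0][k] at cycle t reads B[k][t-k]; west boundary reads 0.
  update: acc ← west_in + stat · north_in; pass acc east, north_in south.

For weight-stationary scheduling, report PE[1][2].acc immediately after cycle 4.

PE[1][2].acc = 42

WS (2×3). Following PE[1][2] plus its west/north inputs:
  0: (0,2).acc=0  regs=<0,0>
  0: (1,1).acc=0  regs=<0,0>
  0: (1,2).acc=0  regs=<0,0>
  1: (0,2).acc=0  regs=<0,0>
  1: (1,1).acc=0  regs=<0,0>
  1: (1,2).acc=0  regs=<0,0>
  2: (0,2).acc=10  regs=<5,10>
  2: (1,1).acc=61  regs=<4,61>
  2: (1,2).acc=0  regs=<0,0>
  3: (0,2).acc=14  regs=<7,14>
  3: (1,1).acc=91  regs=<7,91>
  3: (1,2).acc=26  regs=<4,26>
  4: (0,2).acc=10  regs=<5,10>
  4: (1,1).acc=49  regs=<1,49>
  4: (1,2).acc=42  regs=<7,42>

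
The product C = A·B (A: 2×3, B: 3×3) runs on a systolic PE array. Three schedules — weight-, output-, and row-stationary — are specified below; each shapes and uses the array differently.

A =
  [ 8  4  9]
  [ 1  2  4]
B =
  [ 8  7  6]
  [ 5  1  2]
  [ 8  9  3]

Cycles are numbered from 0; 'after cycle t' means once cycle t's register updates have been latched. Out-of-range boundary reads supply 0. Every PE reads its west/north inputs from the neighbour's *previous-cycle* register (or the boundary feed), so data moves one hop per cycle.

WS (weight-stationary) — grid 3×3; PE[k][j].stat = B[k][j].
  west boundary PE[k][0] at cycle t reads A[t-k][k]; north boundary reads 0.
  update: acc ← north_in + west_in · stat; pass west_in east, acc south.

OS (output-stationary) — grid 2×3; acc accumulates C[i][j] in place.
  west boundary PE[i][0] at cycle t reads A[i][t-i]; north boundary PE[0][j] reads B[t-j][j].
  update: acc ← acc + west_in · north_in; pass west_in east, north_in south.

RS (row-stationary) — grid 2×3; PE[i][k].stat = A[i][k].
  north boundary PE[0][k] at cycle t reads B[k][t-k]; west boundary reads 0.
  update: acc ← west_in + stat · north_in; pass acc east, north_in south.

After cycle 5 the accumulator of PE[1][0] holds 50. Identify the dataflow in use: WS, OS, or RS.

Under WS (3×3), PE[1][0]:
  0: (1,0).acc=0  regs=<0,0>
  1: (1,0).acc=84  regs=<4,84>
  2: (1,0).acc=18  regs=<2,18>
  3: (1,0).acc=0  regs=<0,0>
  4: (1,0).acc=0  regs=<0,0>
  5: (1,0).acc=0  regs=<0,0>
Under OS (2×3), PE[1][0]:
  0: (1,0).acc=0  regs=<0,0>
  1: (1,0).acc=8  regs=<1,8>
  2: (1,0).acc=18  regs=<2,5>
  3: (1,0).acc=50  regs=<4,8>
  4: (1,0).acc=50  regs=<0,0>
  5: (1,0).acc=50  regs=<0,0>
Under RS (2×3), PE[1][0]:
  0: (1,0).acc=0  regs=<0,0>
  1: (1,0).acc=8  regs=<8,8>
  2: (1,0).acc=7  regs=<7,7>
  3: (1,0).acc=6  regs=<6,6>
  4: (1,0).acc=0  regs=<0,0>
  5: (1,0).acc=0  regs=<0,0>

dataflow = OS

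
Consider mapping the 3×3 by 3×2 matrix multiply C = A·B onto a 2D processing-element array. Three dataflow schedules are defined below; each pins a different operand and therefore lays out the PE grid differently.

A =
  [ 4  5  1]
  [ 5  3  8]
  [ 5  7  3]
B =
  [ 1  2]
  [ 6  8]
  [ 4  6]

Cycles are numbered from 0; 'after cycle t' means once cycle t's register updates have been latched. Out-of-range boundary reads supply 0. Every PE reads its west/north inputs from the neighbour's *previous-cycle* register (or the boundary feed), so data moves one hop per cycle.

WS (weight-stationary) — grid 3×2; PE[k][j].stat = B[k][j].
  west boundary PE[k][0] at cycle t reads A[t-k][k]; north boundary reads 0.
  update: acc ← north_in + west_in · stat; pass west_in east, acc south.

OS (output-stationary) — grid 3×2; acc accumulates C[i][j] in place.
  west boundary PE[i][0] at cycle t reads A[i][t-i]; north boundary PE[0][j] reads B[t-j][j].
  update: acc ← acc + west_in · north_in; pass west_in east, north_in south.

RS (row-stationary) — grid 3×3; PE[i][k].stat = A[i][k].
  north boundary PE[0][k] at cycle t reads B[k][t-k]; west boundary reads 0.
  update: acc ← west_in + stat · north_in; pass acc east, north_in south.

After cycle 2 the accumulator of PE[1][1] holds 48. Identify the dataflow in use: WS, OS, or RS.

dataflow = WS

Under WS (3×2), PE[1][1]:
  0: (1,1).acc=0  regs=<0,0>
  1: (1,1).acc=0  regs=<0,0>
  2: (1,1).acc=48  regs=<5,48>
Under OS (3×2), PE[1][1]:
  0: (1,1).acc=0  regs=<0,0>
  1: (1,1).acc=0  regs=<0,0>
  2: (1,1).acc=10  regs=<5,2>
Under RS (3×3), PE[1][1]:
  0: (1,1).acc=0  regs=<0,0>
  1: (1,1).acc=0  regs=<0,0>
  2: (1,1).acc=23  regs=<23,6>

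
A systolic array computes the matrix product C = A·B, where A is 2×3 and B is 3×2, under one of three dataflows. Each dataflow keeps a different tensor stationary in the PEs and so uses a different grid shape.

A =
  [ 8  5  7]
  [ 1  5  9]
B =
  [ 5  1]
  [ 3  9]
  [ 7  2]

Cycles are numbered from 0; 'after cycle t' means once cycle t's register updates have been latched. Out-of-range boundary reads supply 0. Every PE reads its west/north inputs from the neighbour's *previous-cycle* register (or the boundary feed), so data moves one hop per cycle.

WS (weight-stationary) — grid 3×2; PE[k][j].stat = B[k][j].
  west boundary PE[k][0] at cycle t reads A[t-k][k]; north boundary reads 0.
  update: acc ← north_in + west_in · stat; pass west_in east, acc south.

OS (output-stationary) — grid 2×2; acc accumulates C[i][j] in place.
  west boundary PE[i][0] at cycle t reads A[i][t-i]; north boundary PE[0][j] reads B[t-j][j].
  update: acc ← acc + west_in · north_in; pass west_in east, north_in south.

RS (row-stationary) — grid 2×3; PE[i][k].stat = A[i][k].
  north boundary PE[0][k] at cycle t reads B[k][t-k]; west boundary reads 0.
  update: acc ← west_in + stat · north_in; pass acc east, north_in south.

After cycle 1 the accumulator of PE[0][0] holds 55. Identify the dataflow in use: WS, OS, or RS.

dataflow = OS

Under WS (3×2), PE[0][0]:
  [0] (0,0) acc=40 (h:8 v:40)
  [1] (0,0) acc=5 (h:1 v:5)
Under OS (2×2), PE[0][0]:
  [0] (0,0) acc=40 (h:8 v:5)
  [1] (0,0) acc=55 (h:5 v:3)
Under RS (2×3), PE[0][0]:
  [0] (0,0) acc=40 (h:40 v:5)
  [1] (0,0) acc=8 (h:8 v:1)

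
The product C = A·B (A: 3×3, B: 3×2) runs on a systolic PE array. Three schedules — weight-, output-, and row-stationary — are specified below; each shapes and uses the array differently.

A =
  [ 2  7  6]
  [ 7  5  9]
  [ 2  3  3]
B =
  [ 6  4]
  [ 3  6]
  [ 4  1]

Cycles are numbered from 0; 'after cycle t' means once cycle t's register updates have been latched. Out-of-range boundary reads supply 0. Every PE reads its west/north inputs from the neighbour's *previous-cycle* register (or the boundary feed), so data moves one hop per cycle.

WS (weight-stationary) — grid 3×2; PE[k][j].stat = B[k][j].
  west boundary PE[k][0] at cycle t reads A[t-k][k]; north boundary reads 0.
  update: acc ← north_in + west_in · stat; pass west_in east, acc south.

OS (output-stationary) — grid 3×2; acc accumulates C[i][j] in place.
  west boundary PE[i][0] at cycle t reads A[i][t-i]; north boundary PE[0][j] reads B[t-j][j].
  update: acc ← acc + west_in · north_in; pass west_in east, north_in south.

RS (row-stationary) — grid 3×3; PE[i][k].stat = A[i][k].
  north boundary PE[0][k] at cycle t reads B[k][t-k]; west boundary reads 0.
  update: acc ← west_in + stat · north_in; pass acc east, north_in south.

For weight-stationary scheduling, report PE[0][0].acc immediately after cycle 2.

WS on a 3×2 grid — tracing PE[0][0] and its feeders:
  c0 r0c0: 12 / 2 / 12
  c1 r0c0: 42 / 7 / 42
  c2 r0c0: 12 / 2 / 12

PE[0][0].acc = 12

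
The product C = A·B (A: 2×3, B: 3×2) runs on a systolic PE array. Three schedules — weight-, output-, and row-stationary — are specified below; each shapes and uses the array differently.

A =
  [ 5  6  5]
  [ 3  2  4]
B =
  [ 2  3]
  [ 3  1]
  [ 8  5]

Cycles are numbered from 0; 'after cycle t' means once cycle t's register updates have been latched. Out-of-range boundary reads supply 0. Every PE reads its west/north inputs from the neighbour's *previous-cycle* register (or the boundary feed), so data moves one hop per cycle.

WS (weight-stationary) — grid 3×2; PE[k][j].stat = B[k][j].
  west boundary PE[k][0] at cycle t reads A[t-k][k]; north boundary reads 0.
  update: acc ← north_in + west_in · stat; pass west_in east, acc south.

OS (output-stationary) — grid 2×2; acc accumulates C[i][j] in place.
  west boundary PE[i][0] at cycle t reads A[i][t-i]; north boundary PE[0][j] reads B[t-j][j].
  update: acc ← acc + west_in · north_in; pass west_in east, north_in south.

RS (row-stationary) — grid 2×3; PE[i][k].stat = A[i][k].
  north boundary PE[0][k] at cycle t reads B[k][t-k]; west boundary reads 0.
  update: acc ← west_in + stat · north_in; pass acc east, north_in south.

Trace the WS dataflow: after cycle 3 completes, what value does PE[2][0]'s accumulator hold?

WS (3×2). Following PE[2][0] plus its west/north inputs:
  step 0 · PE1,0: acc=0; fwd→0 fwd↓0
  step 0 · PE2,0: acc=0; fwd→0 fwd↓0
  step 1 · PE1,0: acc=28; fwd→6 fwd↓28
  step 1 · PE2,0: acc=0; fwd→0 fwd↓0
  step 2 · PE1,0: acc=12; fwd→2 fwd↓12
  step 2 · PE2,0: acc=68; fwd→5 fwd↓68
  step 3 · PE1,0: acc=0; fwd→0 fwd↓0
  step 3 · PE2,0: acc=44; fwd→4 fwd↓44

PE[2][0].acc = 44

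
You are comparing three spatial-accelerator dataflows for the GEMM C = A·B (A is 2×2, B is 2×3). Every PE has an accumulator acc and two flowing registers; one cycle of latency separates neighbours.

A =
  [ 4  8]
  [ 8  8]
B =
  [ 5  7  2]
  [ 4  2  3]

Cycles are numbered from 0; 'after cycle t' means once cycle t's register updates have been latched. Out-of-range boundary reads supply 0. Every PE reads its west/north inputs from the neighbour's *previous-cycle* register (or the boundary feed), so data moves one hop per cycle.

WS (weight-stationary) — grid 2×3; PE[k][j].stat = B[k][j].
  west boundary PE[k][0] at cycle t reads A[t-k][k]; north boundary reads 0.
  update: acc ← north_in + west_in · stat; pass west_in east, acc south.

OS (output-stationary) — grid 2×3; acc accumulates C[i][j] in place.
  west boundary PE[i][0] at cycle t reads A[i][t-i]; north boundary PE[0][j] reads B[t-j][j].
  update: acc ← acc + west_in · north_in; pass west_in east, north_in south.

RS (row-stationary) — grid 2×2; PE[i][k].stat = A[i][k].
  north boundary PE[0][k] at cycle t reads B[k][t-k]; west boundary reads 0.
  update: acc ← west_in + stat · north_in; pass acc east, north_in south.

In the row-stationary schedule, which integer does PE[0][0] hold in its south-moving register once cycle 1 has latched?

register = 7

RS 2×2: PE[0][0] cycle-by-cycle (with neighbour feeds):
  @0  [0,0]  acc 20  |  →20  ↓5
  @1  [0,0]  acc 28  |  →28  ↓7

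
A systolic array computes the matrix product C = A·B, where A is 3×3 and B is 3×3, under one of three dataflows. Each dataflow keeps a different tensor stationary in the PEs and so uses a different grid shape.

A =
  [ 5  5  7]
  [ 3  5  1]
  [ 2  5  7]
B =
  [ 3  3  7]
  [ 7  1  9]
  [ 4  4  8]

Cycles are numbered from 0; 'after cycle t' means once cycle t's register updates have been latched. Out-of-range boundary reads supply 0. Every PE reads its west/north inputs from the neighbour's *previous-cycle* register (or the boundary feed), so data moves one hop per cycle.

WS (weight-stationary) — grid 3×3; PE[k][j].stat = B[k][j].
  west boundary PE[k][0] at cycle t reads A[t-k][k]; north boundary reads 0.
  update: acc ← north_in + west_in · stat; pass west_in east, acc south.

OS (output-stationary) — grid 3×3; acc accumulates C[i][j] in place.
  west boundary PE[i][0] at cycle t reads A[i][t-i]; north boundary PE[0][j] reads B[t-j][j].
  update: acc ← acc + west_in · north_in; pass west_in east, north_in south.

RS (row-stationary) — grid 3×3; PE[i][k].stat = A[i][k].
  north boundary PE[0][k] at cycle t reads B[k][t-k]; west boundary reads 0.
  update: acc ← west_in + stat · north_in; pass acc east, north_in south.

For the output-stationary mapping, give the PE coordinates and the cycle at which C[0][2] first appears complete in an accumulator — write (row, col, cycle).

(row, col, cycle) = (0, 2, 4)

OS — PE[0][2] is where C[0][2] collects:
  0: (0,2).acc=0  regs=<0,0>
  1: (0,2).acc=0  regs=<0,0>
  2: (0,2).acc=35  regs=<5,7>
  3: (0,2).acc=80  regs=<5,9>
  4: (0,2).acc=136  regs=<7,8>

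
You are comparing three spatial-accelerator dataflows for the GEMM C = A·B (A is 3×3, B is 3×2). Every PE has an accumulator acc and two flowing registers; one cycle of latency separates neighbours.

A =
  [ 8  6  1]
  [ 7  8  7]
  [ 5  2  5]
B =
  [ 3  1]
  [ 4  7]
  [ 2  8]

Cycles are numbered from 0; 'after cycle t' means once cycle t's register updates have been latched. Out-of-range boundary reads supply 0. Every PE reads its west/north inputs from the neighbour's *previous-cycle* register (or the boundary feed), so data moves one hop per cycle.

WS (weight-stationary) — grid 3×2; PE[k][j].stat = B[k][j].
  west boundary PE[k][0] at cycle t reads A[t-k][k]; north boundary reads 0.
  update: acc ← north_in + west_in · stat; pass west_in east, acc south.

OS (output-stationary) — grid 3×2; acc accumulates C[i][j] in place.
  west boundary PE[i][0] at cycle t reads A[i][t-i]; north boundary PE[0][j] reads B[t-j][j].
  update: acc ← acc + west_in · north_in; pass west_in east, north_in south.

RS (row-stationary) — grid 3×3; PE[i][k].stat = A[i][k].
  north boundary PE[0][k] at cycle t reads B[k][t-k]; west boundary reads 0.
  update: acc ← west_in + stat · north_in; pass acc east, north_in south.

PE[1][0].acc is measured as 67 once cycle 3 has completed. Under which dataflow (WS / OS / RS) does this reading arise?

WS (3×2 grid), PE[1][0]:
  cycle 0: PE[1][0] → acc 0, east 0, south 0
  cycle 1: PE[1][0] → acc 48, east 6, south 48
  cycle 2: PE[1][0] → acc 53, east 8, south 53
  cycle 3: PE[1][0] → acc 23, east 2, south 23
OS (3×2 grid), PE[1][0]:
  cycle 0: PE[1][0] → acc 0, east 0, south 0
  cycle 1: PE[1][0] → acc 21, east 7, south 3
  cycle 2: PE[1][0] → acc 53, east 8, south 4
  cycle 3: PE[1][0] → acc 67, east 7, south 2
RS (3×3 grid), PE[1][0]:
  cycle 0: PE[1][0] → acc 0, east 0, south 0
  cycle 1: PE[1][0] → acc 21, east 21, south 3
  cycle 2: PE[1][0] → acc 7, east 7, south 1
  cycle 3: PE[1][0] → acc 0, east 0, south 0

dataflow = OS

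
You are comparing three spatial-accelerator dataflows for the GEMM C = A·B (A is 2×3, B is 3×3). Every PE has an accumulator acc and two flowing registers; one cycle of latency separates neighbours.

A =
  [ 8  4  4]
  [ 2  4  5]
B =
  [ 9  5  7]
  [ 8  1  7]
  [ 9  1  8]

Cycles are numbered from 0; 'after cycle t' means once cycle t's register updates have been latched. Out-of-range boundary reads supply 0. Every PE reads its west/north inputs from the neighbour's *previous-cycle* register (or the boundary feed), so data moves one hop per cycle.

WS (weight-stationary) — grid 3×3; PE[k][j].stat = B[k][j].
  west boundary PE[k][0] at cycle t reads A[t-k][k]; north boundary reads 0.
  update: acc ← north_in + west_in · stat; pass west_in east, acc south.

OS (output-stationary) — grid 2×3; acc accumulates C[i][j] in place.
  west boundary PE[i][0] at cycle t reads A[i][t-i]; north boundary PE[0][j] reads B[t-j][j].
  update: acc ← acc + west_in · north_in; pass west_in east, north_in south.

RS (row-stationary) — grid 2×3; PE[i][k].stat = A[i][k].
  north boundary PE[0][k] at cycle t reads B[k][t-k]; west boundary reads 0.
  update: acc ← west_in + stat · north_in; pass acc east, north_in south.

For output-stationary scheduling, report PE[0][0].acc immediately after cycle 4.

Tracing OS — 2×3 array, target PE[0][0]:
  [0] (0,0) acc=72 (h:8 v:9)
  [1] (0,0) acc=104 (h:4 v:8)
  [2] (0,0) acc=140 (h:4 v:9)
  [3] (0,0) acc=140 (h:0 v:0)
  [4] (0,0) acc=140 (h:0 v:0)

PE[0][0].acc = 140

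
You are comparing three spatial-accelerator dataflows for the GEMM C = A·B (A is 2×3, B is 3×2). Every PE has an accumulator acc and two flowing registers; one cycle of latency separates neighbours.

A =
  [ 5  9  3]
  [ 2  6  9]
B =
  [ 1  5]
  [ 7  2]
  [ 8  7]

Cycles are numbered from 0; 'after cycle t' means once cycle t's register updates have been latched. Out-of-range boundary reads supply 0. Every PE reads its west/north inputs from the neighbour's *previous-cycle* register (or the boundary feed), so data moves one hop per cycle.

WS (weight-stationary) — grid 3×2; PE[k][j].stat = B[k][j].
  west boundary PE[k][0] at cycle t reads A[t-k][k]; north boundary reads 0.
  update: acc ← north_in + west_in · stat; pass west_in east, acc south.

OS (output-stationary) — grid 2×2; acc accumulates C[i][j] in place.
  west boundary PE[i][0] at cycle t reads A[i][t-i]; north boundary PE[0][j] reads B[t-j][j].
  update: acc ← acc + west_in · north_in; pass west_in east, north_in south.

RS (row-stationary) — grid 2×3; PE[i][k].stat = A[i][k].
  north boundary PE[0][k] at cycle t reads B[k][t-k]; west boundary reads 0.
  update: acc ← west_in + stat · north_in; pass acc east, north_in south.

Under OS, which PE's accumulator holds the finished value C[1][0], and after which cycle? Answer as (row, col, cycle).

Under OS, C[1][0] lands at PE[1][0]:
  cycle 0: PE[1][0] → acc 0, east 0, south 0
  cycle 1: PE[1][0] → acc 2, east 2, south 1
  cycle 2: PE[1][0] → acc 44, east 6, south 7
  cycle 3: PE[1][0] → acc 116, east 9, south 8

(row, col, cycle) = (1, 0, 3)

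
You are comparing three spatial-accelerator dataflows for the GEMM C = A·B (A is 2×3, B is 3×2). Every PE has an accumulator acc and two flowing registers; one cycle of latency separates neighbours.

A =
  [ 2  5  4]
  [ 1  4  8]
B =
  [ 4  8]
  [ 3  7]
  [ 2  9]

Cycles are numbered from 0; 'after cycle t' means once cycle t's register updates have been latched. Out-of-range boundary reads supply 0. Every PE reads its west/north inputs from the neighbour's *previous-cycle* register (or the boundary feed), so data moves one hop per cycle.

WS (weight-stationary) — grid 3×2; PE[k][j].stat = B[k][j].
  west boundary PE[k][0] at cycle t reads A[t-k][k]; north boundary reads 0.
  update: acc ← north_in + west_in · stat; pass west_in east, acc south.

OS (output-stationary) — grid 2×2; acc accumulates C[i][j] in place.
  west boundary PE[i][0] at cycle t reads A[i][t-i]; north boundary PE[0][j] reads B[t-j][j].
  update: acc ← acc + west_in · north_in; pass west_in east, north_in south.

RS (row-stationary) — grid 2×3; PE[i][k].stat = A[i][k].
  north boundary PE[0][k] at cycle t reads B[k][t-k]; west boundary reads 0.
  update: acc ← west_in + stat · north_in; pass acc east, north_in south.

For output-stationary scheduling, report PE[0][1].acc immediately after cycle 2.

PE[0][1].acc = 51

Tracing OS — 2×2 array, target PE[0][1]:
  @0  [0,0]  acc 8  |  →2  ↓4
  @0  [0,1]  acc 0  |  →0  ↓0
  @1  [0,0]  acc 23  |  →5  ↓3
  @1  [0,1]  acc 16  |  →2  ↓8
  @2  [0,0]  acc 31  |  →4  ↓2
  @2  [0,1]  acc 51  |  →5  ↓7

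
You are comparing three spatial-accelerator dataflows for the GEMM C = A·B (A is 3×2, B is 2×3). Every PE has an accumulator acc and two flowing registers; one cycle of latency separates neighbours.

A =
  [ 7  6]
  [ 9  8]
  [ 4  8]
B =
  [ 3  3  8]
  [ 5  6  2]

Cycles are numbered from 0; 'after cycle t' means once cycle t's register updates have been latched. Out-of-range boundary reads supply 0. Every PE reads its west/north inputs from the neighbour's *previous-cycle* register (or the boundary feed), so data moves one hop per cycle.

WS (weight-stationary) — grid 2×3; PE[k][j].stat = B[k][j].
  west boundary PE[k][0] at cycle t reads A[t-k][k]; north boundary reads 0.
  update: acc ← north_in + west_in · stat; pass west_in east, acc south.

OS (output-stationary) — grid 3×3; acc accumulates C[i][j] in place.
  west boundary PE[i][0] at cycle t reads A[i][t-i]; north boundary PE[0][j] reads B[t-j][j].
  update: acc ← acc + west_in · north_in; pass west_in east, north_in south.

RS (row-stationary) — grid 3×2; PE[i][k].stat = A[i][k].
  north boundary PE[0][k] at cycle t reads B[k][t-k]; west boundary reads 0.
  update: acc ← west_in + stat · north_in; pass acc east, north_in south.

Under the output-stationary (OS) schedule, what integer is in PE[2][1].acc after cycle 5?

OS (3×3). Following PE[2][1] plus its west/north inputs:
  after 0 — PE[1][1] acc=0, pass-E 0, pass-S 0
  after 0 — PE[2][0] acc=0, pass-E 0, pass-S 0
  after 0 — PE[2][1] acc=0, pass-E 0, pass-S 0
  after 1 — PE[1][1] acc=0, pass-E 0, pass-S 0
  after 1 — PE[2][0] acc=0, pass-E 0, pass-S 0
  after 1 — PE[2][1] acc=0, pass-E 0, pass-S 0
  after 2 — PE[1][1] acc=27, pass-E 9, pass-S 3
  after 2 — PE[2][0] acc=12, pass-E 4, pass-S 3
  after 2 — PE[2][1] acc=0, pass-E 0, pass-S 0
  after 3 — PE[1][1] acc=75, pass-E 8, pass-S 6
  after 3 — PE[2][0] acc=52, pass-E 8, pass-S 5
  after 3 — PE[2][1] acc=12, pass-E 4, pass-S 3
  after 4 — PE[1][1] acc=75, pass-E 0, pass-S 0
  after 4 — PE[2][0] acc=52, pass-E 0, pass-S 0
  after 4 — PE[2][1] acc=60, pass-E 8, pass-S 6
  after 5 — PE[1][1] acc=75, pass-E 0, pass-S 0
  after 5 — PE[2][0] acc=52, pass-E 0, pass-S 0
  after 5 — PE[2][1] acc=60, pass-E 0, pass-S 0

PE[2][1].acc = 60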